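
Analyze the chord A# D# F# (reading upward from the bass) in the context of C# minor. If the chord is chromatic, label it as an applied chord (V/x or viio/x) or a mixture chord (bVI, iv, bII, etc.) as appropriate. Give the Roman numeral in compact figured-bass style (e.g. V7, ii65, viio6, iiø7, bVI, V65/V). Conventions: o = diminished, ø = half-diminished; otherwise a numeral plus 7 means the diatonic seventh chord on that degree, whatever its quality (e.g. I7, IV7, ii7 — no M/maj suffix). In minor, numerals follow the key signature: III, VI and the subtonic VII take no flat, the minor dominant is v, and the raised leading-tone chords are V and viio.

ii64

Stacked in thirds the chord is D#-F#-A#: a minor triad on D#.
D# is the second degree of C# minor. This is the minor supertonic, borrowed from the parallel major (the Dorian ii).
With A# in the bass the chord is in second inversion, so the figured bass is 64.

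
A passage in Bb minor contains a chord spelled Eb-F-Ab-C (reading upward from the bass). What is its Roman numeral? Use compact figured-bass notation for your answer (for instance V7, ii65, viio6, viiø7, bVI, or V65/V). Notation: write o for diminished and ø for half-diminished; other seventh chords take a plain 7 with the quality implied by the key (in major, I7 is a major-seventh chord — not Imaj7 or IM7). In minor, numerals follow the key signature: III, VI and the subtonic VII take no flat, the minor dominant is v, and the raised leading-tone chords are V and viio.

v42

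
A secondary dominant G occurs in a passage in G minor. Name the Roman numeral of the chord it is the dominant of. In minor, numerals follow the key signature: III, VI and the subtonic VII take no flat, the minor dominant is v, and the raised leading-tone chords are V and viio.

The chord is a major triad on G.
A dominant resolves down a perfect fifth: G → C. In G minor, C is scale degree 4, i.e. iv.

iv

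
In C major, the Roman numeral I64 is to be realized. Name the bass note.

I in C major has root C; the chord is C-E-G.
The figure 64 means second inversion — the fifth is in the bass.

G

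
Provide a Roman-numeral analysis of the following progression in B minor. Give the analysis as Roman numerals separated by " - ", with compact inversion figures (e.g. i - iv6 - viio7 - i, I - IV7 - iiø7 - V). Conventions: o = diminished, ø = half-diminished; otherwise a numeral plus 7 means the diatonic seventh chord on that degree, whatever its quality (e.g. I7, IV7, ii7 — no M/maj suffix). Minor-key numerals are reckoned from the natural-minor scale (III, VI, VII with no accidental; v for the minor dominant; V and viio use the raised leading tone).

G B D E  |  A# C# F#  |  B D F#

G-B-D-E has root E, degree 4 in B minor, so iv65.
A#-C#-F# has root F#, degree 5 in B minor, so V6.
B-D-F#: minor triad on B = scale degree 1 → i.

iv65 - V6 - i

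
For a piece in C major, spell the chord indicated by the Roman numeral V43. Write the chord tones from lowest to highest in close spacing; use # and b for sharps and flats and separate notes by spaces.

D F G B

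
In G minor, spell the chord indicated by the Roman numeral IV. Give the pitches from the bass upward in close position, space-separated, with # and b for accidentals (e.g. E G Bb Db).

C E G

IV is the major subdominant, borrowed from the parallel major. In G minor that root is C.
So the chord is C-E-G.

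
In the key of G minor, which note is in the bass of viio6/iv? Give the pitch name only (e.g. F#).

The applied chord viio6/iv is rooted on B: B-D-F.
The figure 6 means first inversion — the third is in the bass.

D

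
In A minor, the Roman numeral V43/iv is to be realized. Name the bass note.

E

The applied chord V43/iv is rooted on A: A-C#-E-G.
The figure 43 means second inversion — the fifth is in the bass.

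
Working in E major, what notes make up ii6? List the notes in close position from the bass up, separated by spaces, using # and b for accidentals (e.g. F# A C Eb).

The numeral's case and figure indicate a minor triad. In E major its root, the supertonic, is F#.
Stacking thirds from F# gives F#-A-C#.
The figured bass 6 indicates first inversion, placing the third (A) in the bass: A-C#-F#.

A C# F#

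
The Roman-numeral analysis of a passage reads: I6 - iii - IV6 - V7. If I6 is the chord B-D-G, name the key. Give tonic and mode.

The chord G/B is a major triad rooted on G; its label is I6.
If G is scale degree 1 and the mode makes that degree carry a major triad, the tonic is G and the mode is major.

G major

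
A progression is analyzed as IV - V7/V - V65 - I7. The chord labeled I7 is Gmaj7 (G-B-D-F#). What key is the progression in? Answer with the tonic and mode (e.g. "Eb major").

G major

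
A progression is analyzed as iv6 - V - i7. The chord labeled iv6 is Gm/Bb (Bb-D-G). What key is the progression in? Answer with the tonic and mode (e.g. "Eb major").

iv6 is given as Bb-D-G — a minor triad with root G.
Counting down 3 scale steps from G places the tonic on D; a minor triad on degree 4 is diatonic only in minor.

D minor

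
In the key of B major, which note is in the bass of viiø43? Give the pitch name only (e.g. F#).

E

viiø in B major has root A#; the chord is A#-C#-E-G#.
The figure 43 means second inversion — the fifth is in the bass.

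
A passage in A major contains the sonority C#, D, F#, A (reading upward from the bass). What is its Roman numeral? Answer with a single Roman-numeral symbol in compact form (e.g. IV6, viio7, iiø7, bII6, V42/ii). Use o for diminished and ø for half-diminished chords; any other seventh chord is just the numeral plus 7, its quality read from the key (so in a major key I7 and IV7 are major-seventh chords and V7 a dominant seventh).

IV42

Stacked in thirds the chord is D-F#-A-C#: a major seventh chord on D.
D is scale degree 4 in A major, and a major seventh chord on that degree is written IV7.
With C# in the bass the chord is in third inversion, so the figured bass is 42.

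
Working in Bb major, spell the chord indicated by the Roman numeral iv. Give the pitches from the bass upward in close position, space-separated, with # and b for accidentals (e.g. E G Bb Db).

Eb Gb Bb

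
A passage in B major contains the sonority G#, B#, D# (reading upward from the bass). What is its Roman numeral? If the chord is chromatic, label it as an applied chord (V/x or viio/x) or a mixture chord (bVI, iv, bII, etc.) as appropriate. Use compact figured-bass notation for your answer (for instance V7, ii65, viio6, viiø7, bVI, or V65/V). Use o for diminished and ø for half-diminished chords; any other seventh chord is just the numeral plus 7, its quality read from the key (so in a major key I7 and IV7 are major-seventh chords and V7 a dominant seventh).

Stacked in thirds the chord is G#-B#-D#: a major triad on G#.
G# is not a diatonic chord root with this quality in B major, but it lies a perfect fifth above C# (ii), so the chord functions as an applied dominant of ii.

V/ii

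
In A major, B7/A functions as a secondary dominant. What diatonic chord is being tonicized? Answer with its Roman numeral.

V

The chord is a dominant seventh chord on B.
A dominant resolves down a perfect fifth: B → E. In A major, E is scale degree 5, i.e. V.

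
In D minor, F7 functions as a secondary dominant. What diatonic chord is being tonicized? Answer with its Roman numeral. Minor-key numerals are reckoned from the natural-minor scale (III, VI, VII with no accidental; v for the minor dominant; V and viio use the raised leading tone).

The chord is a dominant seventh chord on F.
A dominant resolves down a perfect fifth: F → Bb. In D minor, Bb is scale degree 6, i.e. VI.

VI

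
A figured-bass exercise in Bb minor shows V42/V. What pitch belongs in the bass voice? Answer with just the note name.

The applied chord V42/V is rooted on C: C-E-G-Bb.
The figure 42 means third inversion — the seventh is in the bass.

Bb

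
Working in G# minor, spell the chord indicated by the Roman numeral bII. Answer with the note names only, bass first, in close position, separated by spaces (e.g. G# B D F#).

A C# E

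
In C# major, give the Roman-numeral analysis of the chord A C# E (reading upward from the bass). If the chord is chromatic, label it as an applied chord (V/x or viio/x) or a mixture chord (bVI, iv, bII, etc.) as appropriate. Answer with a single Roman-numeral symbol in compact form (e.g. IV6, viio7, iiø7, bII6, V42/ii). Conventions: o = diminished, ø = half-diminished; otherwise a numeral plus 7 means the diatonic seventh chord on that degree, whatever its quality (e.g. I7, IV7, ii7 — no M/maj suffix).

bVI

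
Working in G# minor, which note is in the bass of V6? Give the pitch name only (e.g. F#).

V in G# minor has root D#; the chord is D#-F##-A#.
The figure 6 means first inversion — the third is in the bass.

F##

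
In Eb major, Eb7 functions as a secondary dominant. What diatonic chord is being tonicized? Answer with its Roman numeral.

IV

The chord is a dominant seventh chord on Eb.
A dominant resolves down a perfect fifth: Eb → Ab. In Eb major, Ab is scale degree 4, i.e. IV.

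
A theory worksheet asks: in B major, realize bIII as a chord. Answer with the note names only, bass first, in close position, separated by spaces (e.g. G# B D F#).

Scale degree 3 in B major is D#; lowering it a half step gives D. bIII is a major triad on the lowered third degree, borrowed from the parallel minor.
So the chord is D-F#-A.

D F# A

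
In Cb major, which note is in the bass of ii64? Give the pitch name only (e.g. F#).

ii in Cb major has root Db; the chord is Db-Fb-Ab.
The figure 64 means second inversion — the fifth is in the bass.

Ab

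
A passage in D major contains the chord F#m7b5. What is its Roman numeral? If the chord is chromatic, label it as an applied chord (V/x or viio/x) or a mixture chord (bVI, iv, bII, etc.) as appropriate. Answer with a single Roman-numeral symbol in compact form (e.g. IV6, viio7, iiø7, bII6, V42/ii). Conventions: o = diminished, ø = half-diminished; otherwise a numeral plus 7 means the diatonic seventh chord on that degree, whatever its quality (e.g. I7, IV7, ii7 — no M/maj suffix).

Stacked in thirds the chord is F#-A-C-E: a half-diminished seventh chord on F#.
F# sits a half step below G (IV in D major); a diminished chord there is the applied leading-tone chord of IV.

viiø7/IV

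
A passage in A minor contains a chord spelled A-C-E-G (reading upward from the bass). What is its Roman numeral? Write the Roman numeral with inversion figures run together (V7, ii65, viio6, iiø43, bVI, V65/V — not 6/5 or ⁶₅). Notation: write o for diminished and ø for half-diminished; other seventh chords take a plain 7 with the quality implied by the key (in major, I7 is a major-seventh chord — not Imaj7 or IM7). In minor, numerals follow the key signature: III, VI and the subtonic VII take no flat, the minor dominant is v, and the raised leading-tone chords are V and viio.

The pitches A-C-E-G form a minor seventh chord rooted on A.
A is scale degree 1 in A minor, and a minor seventh chord on that degree is written i7.

i7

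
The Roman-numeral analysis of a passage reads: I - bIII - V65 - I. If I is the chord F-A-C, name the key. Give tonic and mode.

The chord F is a major triad rooted on F; its label is I.
If F is scale degree 1 and the mode makes that degree carry a major triad, the tonic is F and the mode is major.

F major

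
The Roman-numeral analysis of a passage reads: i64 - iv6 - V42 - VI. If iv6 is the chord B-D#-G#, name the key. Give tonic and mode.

The chord G#m/B is a minor triad rooted on G#; its label is iv6.
If G# is scale degree 4 and the mode makes that degree carry a minor triad, the tonic is D# and the mode is minor.

D# minor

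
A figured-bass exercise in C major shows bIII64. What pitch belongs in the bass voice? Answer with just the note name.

bIII in C major has root Eb; the chord is Eb-G-Bb.
The figure 64 means second inversion — the fifth is in the bass.

Bb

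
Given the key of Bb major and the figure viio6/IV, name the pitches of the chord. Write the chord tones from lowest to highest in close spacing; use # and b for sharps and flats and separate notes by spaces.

viio6/IV is a secondary leading-tone chord. The target IV is Eb in Bb major; the applied chord is rooted a semitone below, on D.
Building a diminished triad on D gives D-F-Ab.
With the 6 figure the chord is in first inversion; from the bass F upward in close position it reads F-Ab-D.

F Ab D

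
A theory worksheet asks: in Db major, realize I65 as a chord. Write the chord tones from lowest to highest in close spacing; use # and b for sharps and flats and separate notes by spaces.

F Ab C Db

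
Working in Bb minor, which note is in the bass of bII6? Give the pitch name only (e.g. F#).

Eb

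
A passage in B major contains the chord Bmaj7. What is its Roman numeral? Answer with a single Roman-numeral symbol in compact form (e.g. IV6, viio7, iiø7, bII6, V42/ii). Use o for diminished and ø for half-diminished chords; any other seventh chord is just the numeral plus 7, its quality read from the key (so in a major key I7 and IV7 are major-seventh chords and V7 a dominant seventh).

The pitches B-D#-F#-A# form a major seventh chord rooted on B.
B is scale degree 1 in B major, and a major seventh chord on that degree is written I7.

I7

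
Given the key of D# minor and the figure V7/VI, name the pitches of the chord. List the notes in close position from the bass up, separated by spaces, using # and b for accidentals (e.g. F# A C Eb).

F# A# C# E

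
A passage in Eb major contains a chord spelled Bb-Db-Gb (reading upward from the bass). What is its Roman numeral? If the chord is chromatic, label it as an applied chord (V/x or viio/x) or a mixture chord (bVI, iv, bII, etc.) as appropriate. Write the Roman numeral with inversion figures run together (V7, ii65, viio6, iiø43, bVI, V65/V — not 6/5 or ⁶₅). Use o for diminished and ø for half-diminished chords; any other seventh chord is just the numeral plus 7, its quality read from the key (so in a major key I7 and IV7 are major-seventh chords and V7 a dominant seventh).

Stacked in thirds the chord is Gb-Bb-Db: a major triad on Gb.
Gb is the lowered third degree of Eb major (diatonic 3 would be G). This is a major triad on the lowered third degree, borrowed from the parallel minor.
With Bb in the bass the chord is in first inversion, so the figured bass is 6.

bIII6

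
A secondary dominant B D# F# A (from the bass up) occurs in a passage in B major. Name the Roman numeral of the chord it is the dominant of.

IV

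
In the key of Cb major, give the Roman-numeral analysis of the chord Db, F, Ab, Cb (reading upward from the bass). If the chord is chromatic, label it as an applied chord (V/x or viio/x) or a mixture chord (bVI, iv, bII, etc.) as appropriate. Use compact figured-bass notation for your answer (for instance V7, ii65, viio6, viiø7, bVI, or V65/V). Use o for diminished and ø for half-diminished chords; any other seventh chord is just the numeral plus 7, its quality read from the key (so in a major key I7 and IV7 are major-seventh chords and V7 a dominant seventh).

V7/V

Stacked in thirds the chord is Db-F-Ab-Cb: a dominant seventh chord on Db.
Db is not a diatonic chord root with this quality in Cb major, but it lies a perfect fifth above Gb (V), so the chord functions as an applied dominant of V.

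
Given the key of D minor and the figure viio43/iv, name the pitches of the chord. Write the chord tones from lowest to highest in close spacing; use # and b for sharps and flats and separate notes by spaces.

C Eb F# A

The slash marks an applied leading-tone chord: viio of iv. In D minor, iv is G, so the leading tone to it is F#, a half step below.
Building a fully diminished seventh chord on F# gives F#-A-C-Eb.
The figured bass 43 indicates second inversion, placing the fifth (C) in the bass: C-Eb-F#-A.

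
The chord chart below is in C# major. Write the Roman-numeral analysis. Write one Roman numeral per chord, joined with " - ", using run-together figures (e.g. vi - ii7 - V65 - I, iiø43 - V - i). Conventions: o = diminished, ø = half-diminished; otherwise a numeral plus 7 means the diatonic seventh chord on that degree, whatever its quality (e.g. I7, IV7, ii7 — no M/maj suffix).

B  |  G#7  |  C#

B: major triad on B — chromatic; bVII (borrowed from the parallel minor).
G#7 has root G#, degree 5 in C# major, so V7.
C#: root C# is the tonic; major triad there is I.

bVII - V7 - I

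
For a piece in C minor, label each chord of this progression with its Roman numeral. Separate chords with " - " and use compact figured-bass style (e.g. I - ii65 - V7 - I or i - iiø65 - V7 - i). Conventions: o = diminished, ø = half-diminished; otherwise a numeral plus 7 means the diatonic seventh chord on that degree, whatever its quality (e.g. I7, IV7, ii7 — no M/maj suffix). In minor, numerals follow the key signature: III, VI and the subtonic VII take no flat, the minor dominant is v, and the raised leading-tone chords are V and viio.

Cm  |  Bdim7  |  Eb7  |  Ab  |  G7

i - viio7 - V7/VI - VI - V7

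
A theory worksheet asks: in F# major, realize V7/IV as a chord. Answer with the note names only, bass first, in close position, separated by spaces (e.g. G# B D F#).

V7/IV is a secondary dominant — the dominant seventh of IV. IV in F# major is B, so the applied chord's root is F#, a perfect fifth above.
Building a dominant seventh chord on F# gives F#-A#-C#-E.

F# A# C# E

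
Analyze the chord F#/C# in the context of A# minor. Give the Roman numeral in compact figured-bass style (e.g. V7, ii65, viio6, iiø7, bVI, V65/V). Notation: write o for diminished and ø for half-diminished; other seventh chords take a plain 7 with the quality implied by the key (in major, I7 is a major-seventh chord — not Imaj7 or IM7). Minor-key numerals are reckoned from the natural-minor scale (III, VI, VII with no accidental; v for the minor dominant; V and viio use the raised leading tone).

VI64

Stacked in thirds the chord is F#-A#-C#: a major triad on F#.
F# is scale degree 6 in A# minor, and a major triad on that degree is written VI.
With C# in the bass the chord is in second inversion, so the figured bass is 64.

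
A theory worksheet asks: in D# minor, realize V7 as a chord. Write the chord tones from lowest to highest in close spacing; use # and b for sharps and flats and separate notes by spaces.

A# C## E# G#

In D# minor, scale degree 5 is A#. The dominant is major (leading tone raised), so V is a dominant seventh chord.
That chord is spelled A#-C##-E#-G#.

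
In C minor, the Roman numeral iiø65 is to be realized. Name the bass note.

F

iiø in C minor has root D; the chord is D-F-Ab-C.
The figure 65 means first inversion — the third is in the bass.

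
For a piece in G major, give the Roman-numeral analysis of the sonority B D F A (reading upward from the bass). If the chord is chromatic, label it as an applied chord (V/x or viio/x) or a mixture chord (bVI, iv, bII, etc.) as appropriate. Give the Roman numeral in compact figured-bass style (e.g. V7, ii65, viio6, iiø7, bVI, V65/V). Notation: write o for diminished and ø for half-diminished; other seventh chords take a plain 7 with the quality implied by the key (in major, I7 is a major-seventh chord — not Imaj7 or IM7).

viiø7/IV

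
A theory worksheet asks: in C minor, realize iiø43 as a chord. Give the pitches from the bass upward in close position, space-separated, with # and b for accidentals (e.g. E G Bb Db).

The numeral's case and figure indicate a half-diminished seventh chord. In C minor its root, the second degree, is D.
Stacking thirds from D gives D-F-Ab-C.
With the 43 figure the chord is in second inversion; from the bass Ab upward in close position it reads Ab-C-D-F.

Ab C D F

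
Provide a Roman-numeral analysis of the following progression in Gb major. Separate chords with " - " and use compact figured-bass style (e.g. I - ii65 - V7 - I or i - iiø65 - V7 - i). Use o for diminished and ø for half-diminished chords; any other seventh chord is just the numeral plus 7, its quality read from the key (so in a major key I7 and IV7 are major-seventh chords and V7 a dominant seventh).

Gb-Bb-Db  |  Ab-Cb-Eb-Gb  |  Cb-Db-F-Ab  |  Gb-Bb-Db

I - ii7 - V42 - I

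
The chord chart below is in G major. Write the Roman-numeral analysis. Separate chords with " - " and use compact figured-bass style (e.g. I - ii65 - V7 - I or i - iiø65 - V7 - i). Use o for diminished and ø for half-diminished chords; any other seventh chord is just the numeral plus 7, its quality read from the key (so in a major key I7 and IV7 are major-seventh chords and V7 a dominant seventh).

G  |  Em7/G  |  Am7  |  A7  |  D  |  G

I - vi65 - ii7 - V7/V - V - I

G: root G is the tonic; major triad there is I.
Em7/G: root E is the submediant; minor seventh chord there is vi65.
Am7: minor seventh chord on A = scale degree 2 → ii7.
A7 is the secondary dominant of V (dominant seventh chord on A): V7/V.
D has root D, degree 5 in G major, so V.
G has root G, degree 1 in G major, so I.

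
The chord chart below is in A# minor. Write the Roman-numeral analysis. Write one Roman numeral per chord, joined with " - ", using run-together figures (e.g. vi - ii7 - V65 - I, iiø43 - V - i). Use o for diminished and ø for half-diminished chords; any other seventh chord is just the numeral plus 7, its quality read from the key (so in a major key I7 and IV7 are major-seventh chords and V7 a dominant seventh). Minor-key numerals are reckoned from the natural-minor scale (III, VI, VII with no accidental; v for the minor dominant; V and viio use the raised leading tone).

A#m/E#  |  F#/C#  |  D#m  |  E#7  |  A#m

i64 - VI64 - iv - V7 - i

A#m/E# has root A#, degree 1 in A# minor, so i64.
F#/C#: major triad on F# = scale degree 6 → VI64.
D#m: minor triad on D# = scale degree 4 → iv.
E#7: dominant seventh chord on E# = scale degree 5 → V7.
A#m: minor triad on A# = scale degree 1 → i.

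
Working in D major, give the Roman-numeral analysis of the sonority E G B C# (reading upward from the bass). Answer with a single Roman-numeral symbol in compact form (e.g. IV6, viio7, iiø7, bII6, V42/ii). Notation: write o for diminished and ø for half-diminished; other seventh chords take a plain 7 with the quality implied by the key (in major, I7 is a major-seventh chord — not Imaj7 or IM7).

The pitches C#-E-G-B form a half-diminished seventh chord rooted on C#.
In D major, C# is the leading tone; the diatonic half-diminished seventh chord there is viiø7.
With E in the bass the chord is in first inversion, so the figured bass is 65.

viiø65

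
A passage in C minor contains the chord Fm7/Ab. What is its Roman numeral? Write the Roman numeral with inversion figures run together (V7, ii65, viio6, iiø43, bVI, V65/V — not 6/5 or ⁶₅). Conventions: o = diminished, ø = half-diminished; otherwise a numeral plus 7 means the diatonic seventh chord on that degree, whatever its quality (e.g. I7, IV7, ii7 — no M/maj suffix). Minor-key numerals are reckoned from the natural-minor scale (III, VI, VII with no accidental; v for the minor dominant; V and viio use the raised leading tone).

iv65

The pitches F-Ab-C-Eb form a minor seventh chord rooted on F.
In C minor, F is the subdominant; the diatonic minor seventh chord there is iv7.
With Ab in the bass the chord is in first inversion, so the figured bass is 65.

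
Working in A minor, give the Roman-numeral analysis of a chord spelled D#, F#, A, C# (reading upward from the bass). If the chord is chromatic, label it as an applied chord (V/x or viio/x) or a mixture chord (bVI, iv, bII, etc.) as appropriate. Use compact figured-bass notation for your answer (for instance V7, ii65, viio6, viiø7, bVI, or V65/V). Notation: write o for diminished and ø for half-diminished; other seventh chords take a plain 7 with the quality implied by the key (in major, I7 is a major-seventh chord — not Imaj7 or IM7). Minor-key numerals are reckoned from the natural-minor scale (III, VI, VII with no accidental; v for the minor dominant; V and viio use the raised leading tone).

The pitches D#-F#-A-C# form a half-diminished seventh chord rooted on D#.
D# sits a half step below E (V in A minor); a diminished chord there is the applied leading-tone chord of V.

viiø7/V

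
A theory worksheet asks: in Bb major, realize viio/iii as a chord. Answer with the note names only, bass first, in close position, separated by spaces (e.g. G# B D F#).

C# E G

viio/iii is a secondary leading-tone chord. The target iii is D in Bb major; the applied chord is rooted a semitone below, on C#.
Building a diminished triad on C# gives C#-E-G.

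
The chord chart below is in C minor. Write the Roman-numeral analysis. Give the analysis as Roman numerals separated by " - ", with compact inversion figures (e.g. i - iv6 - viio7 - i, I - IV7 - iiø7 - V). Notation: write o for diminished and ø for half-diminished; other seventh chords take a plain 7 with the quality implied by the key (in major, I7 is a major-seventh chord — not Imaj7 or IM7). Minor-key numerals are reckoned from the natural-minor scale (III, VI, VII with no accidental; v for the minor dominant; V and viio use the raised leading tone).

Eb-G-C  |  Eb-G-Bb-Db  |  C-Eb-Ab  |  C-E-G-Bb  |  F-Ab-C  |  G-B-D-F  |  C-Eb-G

Eb-G-C has root C, degree 1 in C minor, so i6.
Eb-G-Bb-Db is the secondary dominant of VI (dominant seventh chord on Eb): V7/VI.
C-Eb-Ab: root Ab is the submediant; major triad there is VI6.
C-E-G-Bb is the secondary dominant of iv (dominant seventh chord on C): V7/iv.
F-Ab-C has root F, degree 4 in C minor, so iv.
G-B-D-F has root G, degree 5 in C minor, so V7.
C-Eb-G: minor triad on C = scale degree 1 → i.

i6 - V7/VI - VI6 - V7/iv - iv - V7 - i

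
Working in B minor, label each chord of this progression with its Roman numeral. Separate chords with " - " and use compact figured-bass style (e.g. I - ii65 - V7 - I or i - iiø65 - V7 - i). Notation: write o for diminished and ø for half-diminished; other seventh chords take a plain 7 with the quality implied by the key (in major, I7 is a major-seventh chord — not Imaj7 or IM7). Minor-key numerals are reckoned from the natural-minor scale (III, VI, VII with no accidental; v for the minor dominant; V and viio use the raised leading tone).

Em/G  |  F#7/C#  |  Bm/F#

Em/G has root E, degree 4 in B minor, so iv6.
F#7/C# has root F#, degree 5 in B minor, so V43.
Bm/F#: minor triad on B = scale degree 1 → i64.

iv6 - V43 - i64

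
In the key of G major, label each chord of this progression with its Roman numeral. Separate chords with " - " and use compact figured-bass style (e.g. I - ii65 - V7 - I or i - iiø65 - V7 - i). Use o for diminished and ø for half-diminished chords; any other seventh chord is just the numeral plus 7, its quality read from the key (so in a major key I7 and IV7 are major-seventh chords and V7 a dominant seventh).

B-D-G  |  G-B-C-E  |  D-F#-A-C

I6 - IV43 - V7

B-D-G: major triad on G = scale degree 1 → I6.
G-B-C-E: major seventh chord on C = scale degree 4 → IV43.
D-F#-A-C has root D, degree 5 in G major, so V7.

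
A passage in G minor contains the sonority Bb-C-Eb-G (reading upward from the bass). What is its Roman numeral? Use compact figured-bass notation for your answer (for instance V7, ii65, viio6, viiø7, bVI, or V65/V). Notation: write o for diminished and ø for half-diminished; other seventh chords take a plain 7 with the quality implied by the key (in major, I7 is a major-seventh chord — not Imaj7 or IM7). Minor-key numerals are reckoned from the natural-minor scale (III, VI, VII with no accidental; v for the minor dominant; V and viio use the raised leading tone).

Stacked in thirds the chord is C-Eb-G-Bb: a minor seventh chord on C.
In G minor, C is the subdominant; the diatonic minor seventh chord there is iv7.
With Bb in the bass the chord is in third inversion, so the figured bass is 42.

iv42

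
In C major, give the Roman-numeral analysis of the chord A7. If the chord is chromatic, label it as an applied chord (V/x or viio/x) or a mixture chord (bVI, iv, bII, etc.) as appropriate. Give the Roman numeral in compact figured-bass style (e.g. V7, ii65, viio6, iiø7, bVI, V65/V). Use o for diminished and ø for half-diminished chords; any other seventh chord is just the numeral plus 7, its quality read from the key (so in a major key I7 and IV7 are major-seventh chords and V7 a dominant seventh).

V7/ii

The pitches A-C#-E-G form a dominant seventh chord rooted on A.
A is not a diatonic chord root with this quality in C major, but it lies a perfect fifth above D (ii), so the chord functions as an applied dominant of ii.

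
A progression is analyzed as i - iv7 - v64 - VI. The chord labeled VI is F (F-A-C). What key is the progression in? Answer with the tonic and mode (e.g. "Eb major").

A minor

The anchor chord is a major triad on F, labeled VI.
If F is scale degree 6 and the mode makes that degree carry a major triad, the tonic is A and the mode is minor.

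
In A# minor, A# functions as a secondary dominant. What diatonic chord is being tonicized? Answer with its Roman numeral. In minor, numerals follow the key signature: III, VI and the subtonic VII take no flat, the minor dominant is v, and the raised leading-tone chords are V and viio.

The chord is a major triad on A#.
A dominant resolves down a perfect fifth: A# → D#. In A# minor, D# is scale degree 4, i.e. iv.

iv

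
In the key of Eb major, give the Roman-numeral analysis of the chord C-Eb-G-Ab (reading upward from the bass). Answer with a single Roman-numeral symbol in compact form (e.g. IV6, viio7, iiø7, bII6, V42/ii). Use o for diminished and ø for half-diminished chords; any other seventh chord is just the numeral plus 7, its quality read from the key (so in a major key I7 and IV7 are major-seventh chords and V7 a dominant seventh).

The pitches Ab-C-Eb-G form a major seventh chord rooted on Ab.
Ab is scale degree 4 in Eb major, and a major seventh chord on that degree is written IV7.
With C in the bass the chord is in first inversion, so the figured bass is 65.

IV65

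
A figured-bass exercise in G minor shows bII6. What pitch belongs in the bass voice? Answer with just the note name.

bII in G minor has root Ab; the chord is Ab-C-Eb.
The figure 6 means first inversion — the third is in the bass.

C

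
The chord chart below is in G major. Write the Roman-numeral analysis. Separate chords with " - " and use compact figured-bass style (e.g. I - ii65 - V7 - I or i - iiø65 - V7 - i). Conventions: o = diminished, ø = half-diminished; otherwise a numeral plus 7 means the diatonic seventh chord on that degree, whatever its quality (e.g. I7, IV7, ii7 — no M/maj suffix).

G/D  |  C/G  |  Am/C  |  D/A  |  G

G/D has root G, degree 1 in G major, so I64.
C/G: root C is the subdominant; major triad there is IV64.
Am/C: minor triad on A = scale degree 2 → ii6.
D/A has root D, degree 5 in G major, so V64.
G: root G is the tonic; major triad there is I.

I64 - IV64 - ii6 - V64 - I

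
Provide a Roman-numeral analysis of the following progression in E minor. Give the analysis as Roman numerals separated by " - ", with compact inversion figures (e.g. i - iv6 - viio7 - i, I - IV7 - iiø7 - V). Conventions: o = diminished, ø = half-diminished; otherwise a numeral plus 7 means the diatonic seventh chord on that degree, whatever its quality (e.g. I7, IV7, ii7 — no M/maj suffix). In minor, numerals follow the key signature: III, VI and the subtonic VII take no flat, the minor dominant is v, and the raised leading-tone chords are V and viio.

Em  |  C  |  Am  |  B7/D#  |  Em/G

Em: root E is the tonic; minor triad there is i.
C: major triad on C = scale degree 6 → VI.
Am has root A, degree 4 in E minor, so iv.
B7/D# has root B, degree 5 in E minor, so V65.
Em/G: root E is the tonic; minor triad there is i6.

i - VI - iv - V65 - i6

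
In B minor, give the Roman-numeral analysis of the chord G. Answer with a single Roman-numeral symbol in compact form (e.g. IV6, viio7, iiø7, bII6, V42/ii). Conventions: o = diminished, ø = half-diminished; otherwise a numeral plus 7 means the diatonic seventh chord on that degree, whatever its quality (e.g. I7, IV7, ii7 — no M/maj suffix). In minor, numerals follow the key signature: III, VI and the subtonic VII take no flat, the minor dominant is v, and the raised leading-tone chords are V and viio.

VI

The pitches G-B-D form a major triad rooted on G.
In B minor, G is the submediant; the diatonic major triad there is VI.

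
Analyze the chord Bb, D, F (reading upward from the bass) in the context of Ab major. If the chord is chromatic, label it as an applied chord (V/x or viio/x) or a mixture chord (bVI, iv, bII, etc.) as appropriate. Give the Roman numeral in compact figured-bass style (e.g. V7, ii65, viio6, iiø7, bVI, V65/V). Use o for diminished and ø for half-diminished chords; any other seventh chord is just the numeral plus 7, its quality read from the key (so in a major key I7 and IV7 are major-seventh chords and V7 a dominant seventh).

The pitches Bb-D-F form a major triad rooted on Bb.
Bb is not a diatonic chord root with this quality in Ab major, but it lies a perfect fifth above Eb (V), so the chord functions as an applied dominant of V.

V/V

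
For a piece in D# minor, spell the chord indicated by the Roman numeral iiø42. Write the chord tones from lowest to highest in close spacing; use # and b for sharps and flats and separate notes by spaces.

D# E# G# B

The numeral's case and figure indicate a half-diminished seventh chord. In D# minor its root, the supertonic, is E#.
Stacking thirds from E# gives E#-G#-B-D#.
The figured bass 42 indicates third inversion, placing the seventh (D#) in the bass: D#-E#-G#-B.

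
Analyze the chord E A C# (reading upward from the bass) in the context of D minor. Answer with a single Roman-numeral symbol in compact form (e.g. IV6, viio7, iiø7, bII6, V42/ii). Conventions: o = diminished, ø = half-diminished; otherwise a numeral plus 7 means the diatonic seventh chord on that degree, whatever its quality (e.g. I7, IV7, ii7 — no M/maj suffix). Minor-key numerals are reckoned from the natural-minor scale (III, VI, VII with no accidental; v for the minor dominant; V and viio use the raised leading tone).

V64

The pitches A-C#-E form a major triad rooted on A.
In D minor, A is the dominant; the diatonic major triad there is V.
With E in the bass the chord is in second inversion, so the figured bass is 64.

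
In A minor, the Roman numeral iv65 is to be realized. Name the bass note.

F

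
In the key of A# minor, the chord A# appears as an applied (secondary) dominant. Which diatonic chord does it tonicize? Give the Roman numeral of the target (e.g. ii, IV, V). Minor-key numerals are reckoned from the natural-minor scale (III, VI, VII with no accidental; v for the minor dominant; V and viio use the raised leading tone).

iv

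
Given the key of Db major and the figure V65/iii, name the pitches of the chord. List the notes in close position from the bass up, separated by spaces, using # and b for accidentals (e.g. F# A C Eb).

The slash means an applied dominant: we want the dominant of iii. In Db major, iii is F minor, and its dominant is built on C.
Building a dominant seventh chord on C gives C-E-G-Bb.
The figured bass 65 indicates first inversion, placing the third (E) in the bass: E-G-Bb-C.

E G Bb C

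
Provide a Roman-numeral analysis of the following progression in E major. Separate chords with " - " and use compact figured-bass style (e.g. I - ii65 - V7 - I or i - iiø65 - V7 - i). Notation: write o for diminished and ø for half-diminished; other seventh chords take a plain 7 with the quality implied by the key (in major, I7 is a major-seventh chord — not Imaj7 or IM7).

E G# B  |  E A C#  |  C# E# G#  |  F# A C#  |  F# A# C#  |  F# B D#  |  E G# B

I - IV64 - V/ii - ii - V/V - V64 - I

E-G#-B: root E is the tonic; major triad there is I.
E-A-C# has root A, degree 4 in E major, so IV64.
C#-E#-G#: a major triad on C#, the applied dominant of ii → V/ii.
F#-A-C#: minor triad on F# = scale degree 2 → ii.
F#-A#-C# is the secondary dominant of V (major triad on F#): V/V.
F#-B-D#: root B is the dominant; major triad there is V64.
E-G#-B has root E, degree 1 in E major, so I.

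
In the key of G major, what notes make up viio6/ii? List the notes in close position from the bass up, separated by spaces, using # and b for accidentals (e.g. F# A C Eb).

B D G#

viio6/ii is a secondary leading-tone chord. The target ii is A in G major; the applied chord is rooted a semitone below, on G#.
Building a diminished triad on G# gives G#-B-D.
The figured bass 6 indicates first inversion, placing the third (B) in the bass: B-D-G#.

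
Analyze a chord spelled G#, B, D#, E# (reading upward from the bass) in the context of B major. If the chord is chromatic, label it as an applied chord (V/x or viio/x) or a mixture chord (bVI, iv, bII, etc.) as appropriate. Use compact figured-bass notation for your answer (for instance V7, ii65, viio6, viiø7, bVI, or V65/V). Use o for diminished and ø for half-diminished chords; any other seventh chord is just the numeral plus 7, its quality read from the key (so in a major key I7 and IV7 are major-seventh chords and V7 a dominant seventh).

Stacked in thirds the chord is E#-G#-B-D#: a half-diminished seventh chord on E#.
E# sits a half step below F# (V in B major); a diminished chord there is the applied leading-tone chord of V.
With G# in the bass the chord is in first inversion, so the figured bass is 65.

viiø65/V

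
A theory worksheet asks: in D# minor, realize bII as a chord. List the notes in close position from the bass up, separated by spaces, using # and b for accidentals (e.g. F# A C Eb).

E G# B

Scale degree 2 in D# minor is E#; lowering it a half step gives E. bII is the Neapolitan chord — a major triad on the lowered second degree.
So the chord is E-G#-B, a major triad.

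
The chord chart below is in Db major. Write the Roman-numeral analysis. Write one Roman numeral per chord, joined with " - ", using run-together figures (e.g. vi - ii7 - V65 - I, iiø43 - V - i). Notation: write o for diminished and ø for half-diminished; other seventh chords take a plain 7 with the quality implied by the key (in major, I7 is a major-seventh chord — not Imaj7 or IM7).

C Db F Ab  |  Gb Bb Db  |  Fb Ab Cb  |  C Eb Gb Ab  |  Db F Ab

I42 - IV - bIII - V65 - I

C-Db-F-Ab: root Db is the tonic; major seventh chord there is I42.
Gb-Bb-Db has root Gb, degree 4 in Db major, so IV.
Fb-Ab-Cb is non-diatonic — bIII, a mixture chord from Db minor.
C-Eb-Gb-Ab has root Ab, degree 5 in Db major, so V65.
Db-F-Ab: major triad on Db = scale degree 1 → I.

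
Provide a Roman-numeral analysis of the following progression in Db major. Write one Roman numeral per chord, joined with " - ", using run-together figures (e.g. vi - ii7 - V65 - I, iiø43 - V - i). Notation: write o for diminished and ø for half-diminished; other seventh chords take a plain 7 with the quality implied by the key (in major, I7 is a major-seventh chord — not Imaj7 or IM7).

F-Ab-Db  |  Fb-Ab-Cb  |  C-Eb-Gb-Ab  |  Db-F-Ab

I6 - bIII - V65 - I

F-Ab-Db: major triad on Db = scale degree 1 → I6.
Fb-Ab-Cb: Fb with this quality isn't in the key; it's bIII, borrowed from the parallel minor.
C-Eb-Gb-Ab: root Ab is the dominant; dominant seventh chord there is V65.
Db-F-Ab has root Db, degree 1 in Db major, so I.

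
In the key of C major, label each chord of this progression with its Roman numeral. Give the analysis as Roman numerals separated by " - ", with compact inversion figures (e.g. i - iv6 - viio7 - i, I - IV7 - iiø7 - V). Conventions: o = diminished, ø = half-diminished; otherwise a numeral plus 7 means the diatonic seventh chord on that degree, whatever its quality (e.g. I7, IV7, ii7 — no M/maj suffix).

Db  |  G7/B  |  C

bII - V65 - I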